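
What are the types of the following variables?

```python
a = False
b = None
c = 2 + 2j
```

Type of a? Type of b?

a is bool; b is NoneType

bool, NoneType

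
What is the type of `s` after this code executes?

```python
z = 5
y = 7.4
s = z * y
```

int * float returns float (5 * 7.4 = 37.0)

float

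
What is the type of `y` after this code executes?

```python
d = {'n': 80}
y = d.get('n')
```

dict.get() returns the value (int) when key is found

int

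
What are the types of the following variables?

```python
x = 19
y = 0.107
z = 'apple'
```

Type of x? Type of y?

x is int; y is float

int, float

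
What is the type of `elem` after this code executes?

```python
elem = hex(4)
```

hex() returns str representation

str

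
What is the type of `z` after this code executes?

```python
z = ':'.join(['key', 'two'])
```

str.join() returns str

str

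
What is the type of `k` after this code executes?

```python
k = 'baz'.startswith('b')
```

str.startswith() returns bool

bool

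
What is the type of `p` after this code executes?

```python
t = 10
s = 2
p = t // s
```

int // int returns int (10 // 2 = 5)

int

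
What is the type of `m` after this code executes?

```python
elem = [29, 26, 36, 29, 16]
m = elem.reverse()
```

list.reverse() returns None

NoneType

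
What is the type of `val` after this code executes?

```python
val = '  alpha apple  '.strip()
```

str.strip() returns str

str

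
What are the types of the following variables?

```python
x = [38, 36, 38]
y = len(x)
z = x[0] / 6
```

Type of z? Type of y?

int / int returns float; len() returns int

float, int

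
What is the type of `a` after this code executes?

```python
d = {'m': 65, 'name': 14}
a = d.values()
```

.values() returns a dict_values view object

dict_values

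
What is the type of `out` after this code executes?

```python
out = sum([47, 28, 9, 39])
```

sum() of ints returns int

int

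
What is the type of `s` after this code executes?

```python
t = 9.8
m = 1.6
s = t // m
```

float // float returns float (floor division preserves float type)

float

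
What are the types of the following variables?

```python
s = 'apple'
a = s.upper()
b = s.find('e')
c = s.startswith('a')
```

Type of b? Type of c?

str.find() returns int; str.startswith() returns bool

int, bool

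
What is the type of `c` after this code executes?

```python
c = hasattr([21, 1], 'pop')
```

hasattr() returns bool

bool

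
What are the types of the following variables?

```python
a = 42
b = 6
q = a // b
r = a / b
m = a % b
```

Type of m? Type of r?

int % int returns int; int / int returns float

int, float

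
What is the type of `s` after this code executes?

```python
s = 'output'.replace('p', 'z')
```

str.replace() returns str

str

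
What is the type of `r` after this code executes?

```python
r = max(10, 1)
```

max() of ints returns int

int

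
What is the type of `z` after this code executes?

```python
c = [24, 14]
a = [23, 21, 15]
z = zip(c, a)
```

zip() returns a zip iterator object

zip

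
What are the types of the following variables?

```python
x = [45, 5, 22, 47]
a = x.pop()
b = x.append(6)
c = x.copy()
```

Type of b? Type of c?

list.append() returns None; list.copy() returns list

NoneType, list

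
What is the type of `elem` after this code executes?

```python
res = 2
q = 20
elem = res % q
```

int % int returns int (2 % 20 = 2)

int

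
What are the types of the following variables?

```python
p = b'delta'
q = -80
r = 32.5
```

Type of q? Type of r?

q is int; r is float

int, float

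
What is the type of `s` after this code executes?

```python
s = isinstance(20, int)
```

isinstance() returns bool

bool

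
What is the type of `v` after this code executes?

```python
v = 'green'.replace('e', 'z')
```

str.replace() returns str

str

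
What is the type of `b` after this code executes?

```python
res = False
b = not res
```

'not' always returns bool

bool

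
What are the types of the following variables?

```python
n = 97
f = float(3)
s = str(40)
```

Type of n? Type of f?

n is int; f is float

int, float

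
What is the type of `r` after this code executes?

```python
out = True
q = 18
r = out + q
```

bool + int returns int (True is 1, so 1 + 18 = 19)

int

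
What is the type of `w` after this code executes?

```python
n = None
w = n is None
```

'is' comparison returns bool

bool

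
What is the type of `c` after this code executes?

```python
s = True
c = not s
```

'not' always returns bool

bool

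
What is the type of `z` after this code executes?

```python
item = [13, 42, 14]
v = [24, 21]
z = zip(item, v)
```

zip() returns a zip iterator object

zip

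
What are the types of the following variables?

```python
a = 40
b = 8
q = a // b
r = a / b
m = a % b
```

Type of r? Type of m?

int / int returns float; int % int returns int

float, int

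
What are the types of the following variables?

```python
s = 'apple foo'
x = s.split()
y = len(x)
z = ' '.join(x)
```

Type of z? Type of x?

str.join() returns str; str.split() returns list

str, list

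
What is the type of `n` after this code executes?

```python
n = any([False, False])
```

any() returns bool

bool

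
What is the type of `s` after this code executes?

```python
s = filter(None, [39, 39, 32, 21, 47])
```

filter() returns a filter iterator object

filter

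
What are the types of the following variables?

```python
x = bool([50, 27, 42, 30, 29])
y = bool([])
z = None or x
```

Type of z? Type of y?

None or <bool> returns the bool; bool() returns bool

bool, bool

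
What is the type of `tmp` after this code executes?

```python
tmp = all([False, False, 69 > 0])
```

all() returns bool

bool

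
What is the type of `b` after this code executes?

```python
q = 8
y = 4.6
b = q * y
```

int * float returns float (8 * 4.6 = 36.8)

float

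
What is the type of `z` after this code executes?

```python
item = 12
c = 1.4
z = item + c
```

int + float returns float (12 + 1.4 = 13.4)

float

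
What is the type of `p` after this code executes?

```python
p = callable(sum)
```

callable() returns bool

bool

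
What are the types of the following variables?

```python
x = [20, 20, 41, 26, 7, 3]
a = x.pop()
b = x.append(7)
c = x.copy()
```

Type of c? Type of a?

list.copy() returns list; list.pop() returns the element (int)

list, int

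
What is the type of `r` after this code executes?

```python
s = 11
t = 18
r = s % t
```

int % int returns int (11 % 18 = 11)

int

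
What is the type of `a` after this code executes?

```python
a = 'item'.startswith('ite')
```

str.startswith() returns bool

bool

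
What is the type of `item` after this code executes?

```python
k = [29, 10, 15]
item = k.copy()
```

list.copy() returns list

list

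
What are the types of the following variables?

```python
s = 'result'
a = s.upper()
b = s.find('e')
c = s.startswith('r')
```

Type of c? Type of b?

str.startswith() returns bool; str.find() returns int

bool, int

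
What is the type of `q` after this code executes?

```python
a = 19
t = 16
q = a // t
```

int // int returns int (19 // 16 = 1)

int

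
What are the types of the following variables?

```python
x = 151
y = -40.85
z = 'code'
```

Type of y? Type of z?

y is float; z is str

float, str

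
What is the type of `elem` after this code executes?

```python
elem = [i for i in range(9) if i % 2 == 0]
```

A list comprehension [...] produces a list

list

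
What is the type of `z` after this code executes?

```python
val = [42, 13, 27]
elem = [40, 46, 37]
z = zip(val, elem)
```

zip() returns a zip iterator object

zip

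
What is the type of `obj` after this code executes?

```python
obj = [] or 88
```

'or' returns first truthy value (88, which is int)

int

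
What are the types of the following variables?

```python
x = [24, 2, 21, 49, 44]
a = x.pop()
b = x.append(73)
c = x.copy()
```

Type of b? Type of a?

list.append() returns None; list.pop() returns the element (int)

NoneType, int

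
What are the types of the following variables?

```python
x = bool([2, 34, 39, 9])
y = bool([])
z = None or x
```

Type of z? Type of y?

None or <bool> returns the bool; bool() returns bool

bool, bool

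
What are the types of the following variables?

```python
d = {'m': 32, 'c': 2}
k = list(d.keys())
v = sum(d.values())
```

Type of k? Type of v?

list(...) returns list; sum of int values returns int

list, int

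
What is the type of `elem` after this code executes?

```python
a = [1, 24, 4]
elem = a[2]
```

Indexing a list of ints returns int (a[2] = 4)

int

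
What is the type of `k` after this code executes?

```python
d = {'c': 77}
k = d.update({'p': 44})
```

dict.update() returns None

NoneType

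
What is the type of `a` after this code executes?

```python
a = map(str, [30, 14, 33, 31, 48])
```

map() returns a map iterator object

map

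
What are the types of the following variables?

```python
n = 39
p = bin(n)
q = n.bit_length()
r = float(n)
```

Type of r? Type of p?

float() returns float; bin() returns str

float, str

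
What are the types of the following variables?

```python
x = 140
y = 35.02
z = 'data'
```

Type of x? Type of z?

x is int; z is str

int, str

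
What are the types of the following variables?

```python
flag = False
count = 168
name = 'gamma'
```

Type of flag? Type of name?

flag is bool; name is str

bool, str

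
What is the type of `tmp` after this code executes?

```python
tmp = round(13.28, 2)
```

round() with ndigits arg returns float

float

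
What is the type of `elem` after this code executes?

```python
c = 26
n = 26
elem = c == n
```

Equality comparison returns bool

bool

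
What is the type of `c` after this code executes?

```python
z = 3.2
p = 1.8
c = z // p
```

float // float returns float (floor division preserves float type)

float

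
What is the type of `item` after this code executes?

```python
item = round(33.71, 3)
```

round() with ndigits arg returns float

float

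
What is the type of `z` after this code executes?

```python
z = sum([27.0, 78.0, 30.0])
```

sum() of floats returns float

float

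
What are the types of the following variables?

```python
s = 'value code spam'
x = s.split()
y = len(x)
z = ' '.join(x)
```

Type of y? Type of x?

len() returns int; str.split() returns list

int, list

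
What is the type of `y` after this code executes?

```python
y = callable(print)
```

callable() returns bool

bool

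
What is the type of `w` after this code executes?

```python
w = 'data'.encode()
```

str.encode() returns bytes

bytes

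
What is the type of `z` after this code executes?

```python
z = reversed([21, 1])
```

reversed() on a list returns a list_reverseiterator

list_reverseiterator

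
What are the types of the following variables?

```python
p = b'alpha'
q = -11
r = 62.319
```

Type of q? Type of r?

q is int; r is float

int, float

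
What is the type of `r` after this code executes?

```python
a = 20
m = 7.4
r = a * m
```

int * float returns float (20 * 7.4 = 148.0)

float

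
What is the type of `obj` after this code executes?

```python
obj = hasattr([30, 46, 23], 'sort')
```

hasattr() returns bool

bool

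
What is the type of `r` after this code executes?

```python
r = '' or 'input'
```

'or' returns first truthy value ('input', which is str)

str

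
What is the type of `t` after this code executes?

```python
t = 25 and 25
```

'and' returns the last value when all truthy (25, which is int)

int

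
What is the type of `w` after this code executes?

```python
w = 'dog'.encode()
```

str.encode() returns bytes

bytes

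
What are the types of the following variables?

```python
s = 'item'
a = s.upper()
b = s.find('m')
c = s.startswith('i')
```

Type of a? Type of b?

str.upper() returns str; str.find() returns int

str, int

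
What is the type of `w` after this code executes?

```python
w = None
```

None has type NoneType

NoneType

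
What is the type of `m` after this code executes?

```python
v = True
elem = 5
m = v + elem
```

bool + int returns int (True is 1, so 1 + 5 = 6)

int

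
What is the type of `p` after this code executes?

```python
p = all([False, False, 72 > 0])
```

all() returns bool

bool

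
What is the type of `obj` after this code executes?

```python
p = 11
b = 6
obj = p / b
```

int / int always returns float in Python 3 (11 / 6 = 1.83333)

float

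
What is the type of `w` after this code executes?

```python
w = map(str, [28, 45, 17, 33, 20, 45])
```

map() returns a map iterator object

map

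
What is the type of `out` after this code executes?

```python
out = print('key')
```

print() returns None

NoneType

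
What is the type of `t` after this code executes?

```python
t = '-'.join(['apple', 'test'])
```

str.join() returns str

str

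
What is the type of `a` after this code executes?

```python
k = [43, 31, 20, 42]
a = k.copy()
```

list.copy() returns list

list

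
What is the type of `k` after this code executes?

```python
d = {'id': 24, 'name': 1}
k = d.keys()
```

.keys() returns a dict_keys view object

dict_keys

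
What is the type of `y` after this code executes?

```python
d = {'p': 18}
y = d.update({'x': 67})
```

dict.update() returns None

NoneType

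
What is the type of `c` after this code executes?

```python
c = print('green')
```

print() returns None

NoneType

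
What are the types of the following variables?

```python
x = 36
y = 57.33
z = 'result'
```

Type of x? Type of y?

x is int; y is float

int, float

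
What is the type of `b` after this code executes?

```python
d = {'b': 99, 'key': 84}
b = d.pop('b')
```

dict.pop() returns the value (int)

int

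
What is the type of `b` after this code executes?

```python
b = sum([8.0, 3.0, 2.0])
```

sum() of floats returns float

float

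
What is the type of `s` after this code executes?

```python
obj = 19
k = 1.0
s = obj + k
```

int + float returns float (19 + 1.0 = 20.0)

float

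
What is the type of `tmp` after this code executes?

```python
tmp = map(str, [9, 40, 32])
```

map() returns a map iterator object

map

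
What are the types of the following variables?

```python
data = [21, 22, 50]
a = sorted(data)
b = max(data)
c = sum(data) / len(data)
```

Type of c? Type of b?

int / int returns float; max of ints returns int

float, int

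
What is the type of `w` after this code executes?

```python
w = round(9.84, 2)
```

round() with ndigits arg returns float

float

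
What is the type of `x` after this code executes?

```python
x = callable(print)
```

callable() returns bool

bool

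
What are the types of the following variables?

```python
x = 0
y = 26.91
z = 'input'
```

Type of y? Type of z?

y is float; z is str

float, str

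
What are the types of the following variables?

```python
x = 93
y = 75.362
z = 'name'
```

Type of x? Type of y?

x is int; y is float

int, float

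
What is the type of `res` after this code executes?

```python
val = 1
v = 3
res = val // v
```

int // int returns int (1 // 3 = 0)

int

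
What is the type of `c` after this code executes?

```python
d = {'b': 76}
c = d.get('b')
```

dict.get() returns the value (int) when key is found

int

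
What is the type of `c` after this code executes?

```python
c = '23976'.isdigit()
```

str.isdigit() returns bool

bool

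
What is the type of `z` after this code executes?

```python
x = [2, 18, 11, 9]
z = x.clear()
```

list.clear() returns None

NoneType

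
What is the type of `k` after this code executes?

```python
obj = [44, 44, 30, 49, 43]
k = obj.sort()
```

list.sort() returns None (sorts in place)

NoneType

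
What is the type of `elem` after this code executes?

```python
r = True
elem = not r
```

'not' always returns bool

bool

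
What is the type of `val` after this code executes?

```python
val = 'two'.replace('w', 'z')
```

str.replace() returns str

str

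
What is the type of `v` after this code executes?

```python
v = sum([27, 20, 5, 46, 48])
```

sum() of ints returns int

int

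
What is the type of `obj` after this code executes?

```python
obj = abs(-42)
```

abs() of int returns int

int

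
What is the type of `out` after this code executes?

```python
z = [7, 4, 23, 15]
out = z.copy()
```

list.copy() returns list

list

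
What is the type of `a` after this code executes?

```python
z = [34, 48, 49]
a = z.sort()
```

list.sort() returns None (sorts in place)

NoneType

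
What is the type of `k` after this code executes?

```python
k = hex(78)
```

hex() returns str representation

str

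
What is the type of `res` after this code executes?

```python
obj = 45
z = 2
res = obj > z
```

Comparison operators return bool

bool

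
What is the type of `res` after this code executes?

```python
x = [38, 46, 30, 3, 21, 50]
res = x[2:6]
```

Slicing a list always returns a list

list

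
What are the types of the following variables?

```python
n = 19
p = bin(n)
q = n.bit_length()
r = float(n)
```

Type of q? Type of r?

int.bit_length() returns int; float() returns float

int, float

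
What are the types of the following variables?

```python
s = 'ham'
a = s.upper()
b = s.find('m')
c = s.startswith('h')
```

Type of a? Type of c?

str.upper() returns str; str.startswith() returns bool

str, bool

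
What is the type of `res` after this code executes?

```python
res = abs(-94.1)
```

abs() of float returns float

float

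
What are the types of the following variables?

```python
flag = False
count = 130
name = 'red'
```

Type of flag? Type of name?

flag is bool; name is str

bool, str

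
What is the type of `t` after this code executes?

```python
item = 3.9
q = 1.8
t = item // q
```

float // float returns float (floor division preserves float type)

float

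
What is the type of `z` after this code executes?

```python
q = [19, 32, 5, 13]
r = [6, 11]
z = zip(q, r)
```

zip() returns a zip iterator object

zip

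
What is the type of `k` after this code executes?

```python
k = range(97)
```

range() returns a range object

range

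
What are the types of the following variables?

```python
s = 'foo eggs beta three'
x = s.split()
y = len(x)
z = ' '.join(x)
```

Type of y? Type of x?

len() returns int; str.split() returns list

int, list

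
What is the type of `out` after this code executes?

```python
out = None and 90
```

'and' returns first falsy value (None)

NoneType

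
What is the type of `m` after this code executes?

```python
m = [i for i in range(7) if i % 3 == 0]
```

A list comprehension [...] produces a list

list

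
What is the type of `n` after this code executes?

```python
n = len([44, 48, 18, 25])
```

len() always returns int

int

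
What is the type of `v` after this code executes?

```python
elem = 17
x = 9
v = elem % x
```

int % int returns int (17 % 9 = 8)

int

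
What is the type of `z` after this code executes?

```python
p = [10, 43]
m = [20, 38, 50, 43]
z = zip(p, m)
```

zip() returns a zip iterator object

zip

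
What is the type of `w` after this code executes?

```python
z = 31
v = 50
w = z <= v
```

Comparison operators return bool

bool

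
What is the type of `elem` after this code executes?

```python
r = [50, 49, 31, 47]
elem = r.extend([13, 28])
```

list.extend() returns None

NoneType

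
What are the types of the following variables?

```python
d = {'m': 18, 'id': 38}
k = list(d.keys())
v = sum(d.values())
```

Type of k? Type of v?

list(...) returns list; sum of int values returns int

list, int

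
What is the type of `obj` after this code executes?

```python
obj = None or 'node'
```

'or' with None returns the other value ('node', str)

str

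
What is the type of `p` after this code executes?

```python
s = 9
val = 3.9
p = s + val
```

int + float returns float (9 + 3.9 = 12.9)

float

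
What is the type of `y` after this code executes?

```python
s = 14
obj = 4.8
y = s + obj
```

int + float returns float (14 + 4.8 = 18.8)

float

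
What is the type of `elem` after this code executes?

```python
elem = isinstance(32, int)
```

isinstance() returns bool

bool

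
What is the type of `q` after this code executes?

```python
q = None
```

None has type NoneType

NoneType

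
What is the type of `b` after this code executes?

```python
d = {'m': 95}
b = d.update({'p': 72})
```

dict.update() returns None

NoneType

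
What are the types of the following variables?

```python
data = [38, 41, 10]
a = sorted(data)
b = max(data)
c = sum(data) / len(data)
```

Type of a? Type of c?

sorted() returns list; int / int returns float

list, float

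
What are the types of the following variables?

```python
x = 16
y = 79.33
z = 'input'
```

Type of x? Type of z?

x is int; z is str

int, str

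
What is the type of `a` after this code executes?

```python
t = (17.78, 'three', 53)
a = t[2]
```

Index 2 of tuple is 53 which is int

int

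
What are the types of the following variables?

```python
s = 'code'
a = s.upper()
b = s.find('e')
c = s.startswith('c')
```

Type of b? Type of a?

str.find() returns int; str.upper() returns str

int, str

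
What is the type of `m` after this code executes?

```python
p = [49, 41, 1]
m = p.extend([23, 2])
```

list.extend() returns None

NoneType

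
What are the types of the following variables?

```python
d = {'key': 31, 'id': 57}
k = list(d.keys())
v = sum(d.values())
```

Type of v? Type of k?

sum of int values returns int; list(...) returns list

int, list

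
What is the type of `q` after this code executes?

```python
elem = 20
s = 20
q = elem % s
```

int % int returns int (20 % 20 = 0)

int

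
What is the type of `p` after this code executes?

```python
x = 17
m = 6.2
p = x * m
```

int * float returns float (17 * 6.2 = 105.4)

float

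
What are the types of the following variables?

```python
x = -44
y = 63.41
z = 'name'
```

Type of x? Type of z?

x is int; z is str

int, str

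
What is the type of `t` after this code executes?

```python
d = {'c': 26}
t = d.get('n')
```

dict.get() returns None when key 'n' is not found and no default given

NoneType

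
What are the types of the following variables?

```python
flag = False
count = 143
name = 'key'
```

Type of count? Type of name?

count is int; name is str

int, str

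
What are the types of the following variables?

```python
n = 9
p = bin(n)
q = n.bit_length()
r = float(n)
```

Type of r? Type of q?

float() returns float; int.bit_length() returns int

float, int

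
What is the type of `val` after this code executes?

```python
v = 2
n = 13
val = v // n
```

int // int returns int (2 // 13 = 0)

int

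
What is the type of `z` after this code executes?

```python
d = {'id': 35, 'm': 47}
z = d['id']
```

Accessing dict[str, int] with key 'id' returns int value 35

int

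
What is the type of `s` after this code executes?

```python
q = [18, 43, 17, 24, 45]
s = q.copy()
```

list.copy() returns list

list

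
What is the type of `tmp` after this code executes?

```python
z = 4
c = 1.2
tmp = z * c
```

int * float returns float (4 * 1.2 = 4.8)

float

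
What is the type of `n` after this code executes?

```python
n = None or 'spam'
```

'or' with None returns the other value ('spam', str)

str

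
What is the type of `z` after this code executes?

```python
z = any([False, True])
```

any() returns bool

bool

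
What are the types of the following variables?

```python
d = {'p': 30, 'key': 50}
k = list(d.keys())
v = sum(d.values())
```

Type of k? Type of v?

list(...) returns list; sum of int values returns int

list, int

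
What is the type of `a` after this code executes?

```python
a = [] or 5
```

'or' returns first truthy value (5, which is int)

int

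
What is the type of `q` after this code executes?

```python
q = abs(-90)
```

abs() of int returns int

int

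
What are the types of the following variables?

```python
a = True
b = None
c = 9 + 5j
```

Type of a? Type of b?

a is bool; b is NoneType

bool, NoneType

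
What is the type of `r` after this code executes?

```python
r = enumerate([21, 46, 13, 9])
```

enumerate() returns an enumerate iterator object

enumerate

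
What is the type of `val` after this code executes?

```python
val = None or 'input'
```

'or' with None returns the other value ('input', str)

str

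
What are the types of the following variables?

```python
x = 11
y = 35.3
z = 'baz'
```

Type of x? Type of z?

x is int; z is str

int, str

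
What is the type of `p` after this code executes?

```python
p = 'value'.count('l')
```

str.count() returns int

int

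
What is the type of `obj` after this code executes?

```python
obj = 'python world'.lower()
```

str.lower() returns str

str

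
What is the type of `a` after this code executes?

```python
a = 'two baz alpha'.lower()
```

str.lower() returns str

str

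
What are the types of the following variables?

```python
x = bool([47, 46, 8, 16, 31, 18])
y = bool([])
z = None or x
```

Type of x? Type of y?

bool() returns bool; bool() returns bool

bool, bool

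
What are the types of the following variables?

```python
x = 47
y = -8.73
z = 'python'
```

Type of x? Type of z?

x is int; z is str

int, str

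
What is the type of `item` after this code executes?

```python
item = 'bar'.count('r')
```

str.count() returns int

int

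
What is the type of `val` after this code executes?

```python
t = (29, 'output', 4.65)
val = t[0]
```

Index 0 of tuple is 29 which is int

int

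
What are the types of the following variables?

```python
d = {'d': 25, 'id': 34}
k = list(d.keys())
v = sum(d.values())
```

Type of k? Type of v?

list(...) returns list; sum of int values returns int

list, int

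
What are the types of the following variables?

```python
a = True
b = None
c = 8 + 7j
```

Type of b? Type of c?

b is NoneType; c is complex

NoneType, complex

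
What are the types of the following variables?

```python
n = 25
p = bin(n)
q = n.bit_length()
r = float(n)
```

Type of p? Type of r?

bin() returns str; float() returns float

str, float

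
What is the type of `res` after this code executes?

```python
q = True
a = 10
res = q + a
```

bool + int returns int (True is 1, so 1 + 10 = 11)

int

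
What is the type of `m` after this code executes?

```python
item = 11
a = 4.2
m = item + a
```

int + float returns float (11 + 4.2 = 15.2)

float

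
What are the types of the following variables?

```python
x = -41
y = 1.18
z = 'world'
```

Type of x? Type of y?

x is int; y is float

int, float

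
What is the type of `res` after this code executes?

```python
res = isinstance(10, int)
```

isinstance() returns bool

bool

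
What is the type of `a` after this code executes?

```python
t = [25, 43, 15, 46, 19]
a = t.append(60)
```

list.append() returns None (mutates in place)

NoneType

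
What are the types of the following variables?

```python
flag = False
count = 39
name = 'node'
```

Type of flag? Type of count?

flag is bool; count is int

bool, int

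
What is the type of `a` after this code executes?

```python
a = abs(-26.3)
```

abs() of float returns float

float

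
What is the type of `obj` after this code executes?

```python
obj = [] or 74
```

'or' returns first truthy value (74, which is int)

int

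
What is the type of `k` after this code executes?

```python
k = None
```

None has type NoneType

NoneType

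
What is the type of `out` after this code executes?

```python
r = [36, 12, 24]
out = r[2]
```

Indexing a list of ints returns int (r[2] = 24)

int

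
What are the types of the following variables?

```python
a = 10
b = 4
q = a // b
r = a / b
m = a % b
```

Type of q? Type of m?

int // int returns int; int % int returns int

int, int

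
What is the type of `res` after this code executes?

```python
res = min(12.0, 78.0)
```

min() of floats returns float

float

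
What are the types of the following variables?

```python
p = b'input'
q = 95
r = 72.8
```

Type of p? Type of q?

p is bytes; q is int

bytes, int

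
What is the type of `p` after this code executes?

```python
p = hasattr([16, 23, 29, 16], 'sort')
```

hasattr() returns bool

bool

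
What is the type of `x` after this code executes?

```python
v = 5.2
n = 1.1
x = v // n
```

float // float returns float (floor division preserves float type)

float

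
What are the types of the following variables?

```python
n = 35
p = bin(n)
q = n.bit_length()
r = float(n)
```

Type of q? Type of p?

int.bit_length() returns int; bin() returns str

int, str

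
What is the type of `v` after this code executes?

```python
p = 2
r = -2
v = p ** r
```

int ** negative int returns float

float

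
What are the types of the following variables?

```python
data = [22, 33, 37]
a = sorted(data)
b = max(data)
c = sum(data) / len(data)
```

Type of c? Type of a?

int / int returns float; sorted() returns list

float, list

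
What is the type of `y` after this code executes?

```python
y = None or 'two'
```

'or' with None returns the other value ('two', str)

str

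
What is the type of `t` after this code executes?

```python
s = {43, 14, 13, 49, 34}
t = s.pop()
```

Popping from a set of ints returns int

int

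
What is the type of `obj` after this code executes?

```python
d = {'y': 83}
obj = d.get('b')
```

dict.get() returns None when key 'b' is not found and no default given

NoneType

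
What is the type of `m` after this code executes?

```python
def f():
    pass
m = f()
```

A function with no return statement returns None

NoneType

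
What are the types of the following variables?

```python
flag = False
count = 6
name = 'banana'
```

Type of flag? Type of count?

flag is bool; count is int

bool, int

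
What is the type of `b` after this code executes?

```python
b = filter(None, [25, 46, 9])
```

filter() returns a filter iterator object

filter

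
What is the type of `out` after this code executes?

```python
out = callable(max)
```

callable() returns bool

bool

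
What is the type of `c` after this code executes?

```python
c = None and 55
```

'and' returns first falsy value (None)

NoneType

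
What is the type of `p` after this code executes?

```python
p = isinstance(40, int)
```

isinstance() returns bool

bool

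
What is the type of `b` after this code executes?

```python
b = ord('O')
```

ord() returns int (Unicode code point)

int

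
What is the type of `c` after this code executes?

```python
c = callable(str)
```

callable() returns bool

bool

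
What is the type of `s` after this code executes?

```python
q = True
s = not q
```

'not' always returns bool

bool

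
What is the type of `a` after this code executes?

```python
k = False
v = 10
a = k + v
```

bool + int returns int (False is 0, so 0 + 10 = 10)

int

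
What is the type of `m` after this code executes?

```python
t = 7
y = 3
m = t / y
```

int / int always returns float in Python 3 (7 / 3 = 2.33333)

float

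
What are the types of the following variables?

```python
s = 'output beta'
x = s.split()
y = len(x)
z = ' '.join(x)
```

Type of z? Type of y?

str.join() returns str; len() returns int

str, int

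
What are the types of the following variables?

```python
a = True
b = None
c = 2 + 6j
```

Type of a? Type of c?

a is bool; c is complex

bool, complex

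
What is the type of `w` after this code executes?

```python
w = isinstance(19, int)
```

isinstance() returns bool

bool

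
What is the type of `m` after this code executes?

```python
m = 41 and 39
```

'and' returns the last value when all truthy (39, which is int)

int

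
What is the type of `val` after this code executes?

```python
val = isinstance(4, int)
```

isinstance() returns bool

bool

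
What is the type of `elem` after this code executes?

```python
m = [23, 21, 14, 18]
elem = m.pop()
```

list.pop() returns the popped element (int here)

int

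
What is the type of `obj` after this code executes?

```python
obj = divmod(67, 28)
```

divmod() returns a tuple (quotient, remainder)

tuple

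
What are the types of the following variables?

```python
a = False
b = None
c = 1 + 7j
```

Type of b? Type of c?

b is NoneType; c is complex

NoneType, complex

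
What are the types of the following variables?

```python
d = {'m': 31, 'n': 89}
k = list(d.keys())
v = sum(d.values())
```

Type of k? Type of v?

list(...) returns list; sum of int values returns int

list, int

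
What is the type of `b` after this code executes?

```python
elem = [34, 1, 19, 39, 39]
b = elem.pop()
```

list.pop() returns the popped element (int here)

int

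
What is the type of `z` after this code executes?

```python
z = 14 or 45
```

'or' returns the first truthy value (14, which is int)

int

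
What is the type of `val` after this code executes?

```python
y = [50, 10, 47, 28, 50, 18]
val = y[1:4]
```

Slicing a list always returns a list

list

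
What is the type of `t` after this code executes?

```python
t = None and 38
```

'and' returns first falsy value (None)

NoneType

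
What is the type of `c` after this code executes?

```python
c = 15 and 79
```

'and' returns the last value when all truthy (79, which is int)

int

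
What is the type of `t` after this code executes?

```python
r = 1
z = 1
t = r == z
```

Equality comparison returns bool

bool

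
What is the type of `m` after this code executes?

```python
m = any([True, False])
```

any() returns bool

bool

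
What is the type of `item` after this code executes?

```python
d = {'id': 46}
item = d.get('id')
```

dict.get() returns the value (int) when key is found

int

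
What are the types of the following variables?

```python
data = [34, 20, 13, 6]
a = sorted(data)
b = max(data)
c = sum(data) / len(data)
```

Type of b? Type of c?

max of ints returns int; int / int returns float

int, float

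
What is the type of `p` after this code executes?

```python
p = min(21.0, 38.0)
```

min() of floats returns float

float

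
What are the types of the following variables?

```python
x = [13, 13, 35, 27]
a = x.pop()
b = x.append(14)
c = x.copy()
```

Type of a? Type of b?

list.pop() returns the element (int); list.append() returns None

int, NoneType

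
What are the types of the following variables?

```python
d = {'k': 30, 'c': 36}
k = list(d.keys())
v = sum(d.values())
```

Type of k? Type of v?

list(...) returns list; sum of int values returns int

list, int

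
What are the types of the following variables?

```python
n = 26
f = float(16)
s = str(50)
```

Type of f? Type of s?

f is float; s is str

float, str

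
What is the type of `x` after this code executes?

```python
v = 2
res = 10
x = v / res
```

int / int always returns float in Python 3 (2 / 10 = 0.2)

float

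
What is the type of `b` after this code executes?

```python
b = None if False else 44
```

Ternary: condition is False, else branch (44) taken → int

int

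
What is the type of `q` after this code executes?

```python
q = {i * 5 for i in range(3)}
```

A set comprehension {expr for x in iterable} produces a set

set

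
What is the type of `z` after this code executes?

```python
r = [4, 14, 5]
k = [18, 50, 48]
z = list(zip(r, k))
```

list(zip(...)) returns a list of tuples

list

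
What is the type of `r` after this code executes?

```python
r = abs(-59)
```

abs() of int returns int

int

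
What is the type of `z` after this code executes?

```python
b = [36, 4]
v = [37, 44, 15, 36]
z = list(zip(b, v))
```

list(zip(...)) returns a list of tuples

list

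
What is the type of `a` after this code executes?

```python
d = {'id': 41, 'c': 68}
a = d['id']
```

Accessing dict[str, int] with key 'id' returns int value 41

int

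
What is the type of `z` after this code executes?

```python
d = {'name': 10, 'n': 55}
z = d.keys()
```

.keys() returns a dict_keys view object

dict_keys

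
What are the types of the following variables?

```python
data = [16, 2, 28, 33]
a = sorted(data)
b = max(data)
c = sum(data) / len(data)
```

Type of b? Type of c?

max of ints returns int; int / int returns float

int, float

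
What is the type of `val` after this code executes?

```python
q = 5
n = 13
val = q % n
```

int % int returns int (5 % 13 = 5)

int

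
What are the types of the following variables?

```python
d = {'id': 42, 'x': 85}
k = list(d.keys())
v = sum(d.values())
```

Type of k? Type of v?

list(...) returns list; sum of int values returns int

list, int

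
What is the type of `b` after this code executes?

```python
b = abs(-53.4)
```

abs() of float returns float

float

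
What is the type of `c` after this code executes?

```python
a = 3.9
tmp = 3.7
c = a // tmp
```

float // float returns float (floor division preserves float type)

float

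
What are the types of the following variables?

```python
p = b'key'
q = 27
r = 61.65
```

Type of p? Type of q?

p is bytes; q is int

bytes, int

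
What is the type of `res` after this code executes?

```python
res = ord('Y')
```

ord() returns int (Unicode code point)

int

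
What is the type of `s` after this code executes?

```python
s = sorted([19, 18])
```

sorted() always returns list

list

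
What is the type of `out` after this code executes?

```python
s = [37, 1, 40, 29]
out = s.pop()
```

list.pop() returns the popped element (int here)

int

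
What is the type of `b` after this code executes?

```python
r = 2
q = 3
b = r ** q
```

int ** positive int returns int (2 ** 3 = 8)

int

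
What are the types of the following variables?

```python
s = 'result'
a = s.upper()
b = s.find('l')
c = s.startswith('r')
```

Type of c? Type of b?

str.startswith() returns bool; str.find() returns int

bool, int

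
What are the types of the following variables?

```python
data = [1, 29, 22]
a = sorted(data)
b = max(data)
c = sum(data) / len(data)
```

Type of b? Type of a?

max of ints returns int; sorted() returns list

int, list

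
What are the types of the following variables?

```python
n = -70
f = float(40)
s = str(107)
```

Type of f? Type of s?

f is float; s is str

float, str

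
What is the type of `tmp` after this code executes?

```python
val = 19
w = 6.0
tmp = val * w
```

int * float returns float (19 * 6.0 = 114.0)

float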